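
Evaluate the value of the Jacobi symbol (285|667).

(285|667)
  = (667|285)    [QR: 285 ≡ 1 mod 4, sign kept]
  = (97|285)    [667 ≡ 97 mod 285]
  = (285|97)    [QR: 97 ≡ 1 mod 4, sign kept]
  = (91|97)    [285 ≡ 91 mod 97]
  = (97|91)    [QR: 97 ≡ 1 mod 4, sign kept]
  = (6|91)    [97 ≡ 6 mod 91]
  = -(3|91)    [91 ≡ 3 mod 8 ⇒ (2|91) = -1]
  = (91|3)    [QR: both ≡ 3 mod 4, sign flips]
  = (1|3)    [91 ≡ 1 mod 3]
  = 1    [(1|3) = 1]

1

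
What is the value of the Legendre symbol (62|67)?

(62|67)
  = -(31|67)    [67 ≡ 3 mod 8 ⇒ (2|67) = -1]
  = (67|31)    [QR: both ≡ 3 mod 4, sign flips]
  = (5|31)    [67 ≡ 5 mod 31]
  = (31|5)    [QR: 5 ≡ 1 mod 4, sign kept]
  = (1|5)    [31 ≡ 1 mod 5]
  = 1    [(1|5) = 1]

1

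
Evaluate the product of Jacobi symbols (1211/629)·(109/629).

1

By multiplicativity, (1211·109/629) = (1211/629)·(109/629).
First factor (1211/629):
(1211/629)
  = (582/629)    [1211 ≡ 582 mod 629]
  = -(291/629)    [629 ≡ 5 mod 8 ⇒ (2/629) = -1]
  = -(629/291)    [QR: 629 ≡ 1 mod 4, sign kept]
  = -(47/291)    [629 ≡ 47 mod 291]
  = (291/47)    [QR: both ≡ 3 mod 4, sign flips]
  = (9/47)    [291 ≡ 9 mod 47]
  = (47/9)    [QR: 9 ≡ 1 mod 4, sign kept]
  = (2/9)    [47 ≡ 2 mod 9]
  = (1/9)    [9 ≡ 1 mod 8 ⇒ (2/9) = +1]
  = 1    [(1/9) = 1]
Second factor (109/629):
(109/629)
  = (629/109)    [QR: 109 ≡ 1 mod 4, sign kept]
  = (84/109)    [629 ≡ 84 mod 109]
  = (21/109)    [109 ≡ 5 mod 8 ⇒ (2/109)^2 = +1]
  = (109/21)    [QR: 21 ≡ 1 mod 4, sign kept]
  = (4/21)    [109 ≡ 4 mod 21]
  = (1/21)    [21 ≡ 5 mod 8 ⇒ (2/21)^2 = +1]
  = 1    [(1/21) = 1]
Product: (1)·(1) = 1.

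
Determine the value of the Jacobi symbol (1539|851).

(1539|851)
  = (688|851)    [1539 ≡ 688 mod 851]
  = (43|851)    [851 ≡ 3 mod 8 ⇒ (2|851)^4 = +1]
  = -(851|43)    [QR: both ≡ 3 mod 4, sign flips]
  = -(34|43)    [851 ≡ 34 mod 43]
  = (17|43)    [43 ≡ 3 mod 8 ⇒ (2|43) = -1]
  = (43|17)    [QR: 17 ≡ 1 mod 4, sign kept]
  = (9|17)    [43 ≡ 9 mod 17]
  = (17|9)    [QR: 9 ≡ 1 mod 4, sign kept]
  = (8|9)    [17 ≡ 8 mod 9]
  = (1|9)    [9 ≡ 1 mod 8 ⇒ (2|9)^3 = +1]
  = 1    [(1|9) = 1]

1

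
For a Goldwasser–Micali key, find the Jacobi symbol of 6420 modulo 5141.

(6420|5141)
  = (1279|5141)    [6420 ≡ 1279 mod 5141]
  = (5141|1279)    [QR: 5141 ≡ 1 mod 4, sign kept]
  = (25|1279)    [5141 ≡ 25 mod 1279]
  = (1279|25)    [QR: 25 ≡ 1 mod 4, sign kept]
  = (4|25)    [1279 ≡ 4 mod 25]
  = (1|25)    [25 ≡ 1 mod 8 ⇒ (2|25)^2 = +1]
  = 1    [(1|25) = 1]

1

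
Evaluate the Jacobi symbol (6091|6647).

Both 6091 ≡ 3 and 6647 ≡ 3 (mod 4), so reciprocity gives (6091|6647) = -(6647|6091). Reduce: 6647 ≡ 556 (mod 6091). Now have -(556|6091).
Factor out 2: 556 = 2^2·139. Since 6091 ≡ 3 (mod 8), (2|6091) = -1, and (2|6091)^2 = +1. Now have -(139|6091).
Both 139 ≡ 3 and 6091 ≡ 3 (mod 4), so reciprocity gives (139|6091) = -(6091|139). Reduce: 6091 ≡ 114 (mod 139). Now have (114|139).
Factor out 2: 114 = 2·57. Since 139 ≡ 3 (mod 8), (2|139) = -1. Now have -(57|139).
57 ≡ 1 (mod 4), so quadratic reciprocity gives (57|139) = (139|57). Reduce: 139 ≡ 25 (mod 57). Now have -(25|57).
25 ≡ 1 (mod 4), so quadratic reciprocity gives (25|57) = (57|25). Reduce: 57 ≡ 7 (mod 25). Now have -(7|25).
25 ≡ 1 (mod 4), so quadratic reciprocity gives (7|25) = (25|7). Reduce: 25 ≡ 4 (mod 7). Now have -(4|7).
Factor out 2: 4 = 2^2. Since 7 ≡ 7 (mod 8), (2|7) = +1, and (2|7)^2 = +1. Now have -(1|7).
(1|7) = 1. Collecting the sign factors: -1.

-1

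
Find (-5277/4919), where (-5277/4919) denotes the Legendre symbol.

-1

(-5277/4919)
  = (4561/4919)    [-5277 ≡ 4561 mod 4919]
  = (4919/4561)    [QR: 4561 ≡ 1 mod 4, sign kept]
  = (358/4561)    [4919 ≡ 358 mod 4561]
  = (179/4561)    [4561 ≡ 1 mod 8 ⇒ (2/4561) = +1]
  = (4561/179)    [QR: 4561 ≡ 1 mod 4, sign kept]
  = (86/179)    [4561 ≡ 86 mod 179]
  = -(43/179)    [179 ≡ 3 mod 8 ⇒ (2/179) = -1]
  = (179/43)    [QR: both ≡ 3 mod 4, sign flips]
  = (7/43)    [179 ≡ 7 mod 43]
  = -(43/7)    [QR: both ≡ 3 mod 4, sign flips]
  = -(1/7)    [43 ≡ 1 mod 7]
  = -1    [(1/7) = 1]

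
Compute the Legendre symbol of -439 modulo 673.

1

(-439/673)
  = (234/673)    [-439 ≡ 234 mod 673]
  = (117/673)    [673 ≡ 1 mod 8 ⇒ (2/673) = +1]
  = (673/117)    [QR: 117 ≡ 1 mod 4, sign kept]
  = (88/117)    [673 ≡ 88 mod 117]
  = -(11/117)    [117 ≡ 5 mod 8 ⇒ (2/117)^3 = -1]
  = -(117/11)    [QR: 117 ≡ 1 mod 4, sign kept]
  = -(7/11)    [117 ≡ 7 mod 11]
  = (11/7)    [QR: both ≡ 3 mod 4, sign flips]
  = (4/7)    [11 ≡ 4 mod 7]
  = (1/7)    [7 ≡ 7 mod 8 ⇒ (2/7)^2 = +1]
  = 1    [(1/7) = 1]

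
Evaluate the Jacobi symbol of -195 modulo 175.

(-195/175)
  = (155/175)    [-195 ≡ 155 mod 175]
  = -(175/155)    [QR: both ≡ 3 mod 4, sign flips]
  = -(20/155)    [175 ≡ 20 mod 155]
  = -(5/155)    [155 ≡ 3 mod 8 ⇒ (2/155)^2 = +1]
  = -(155/5)    [QR: 5 ≡ 1 mod 4, sign kept]
  = -(0/5)    [155 ≡ 0 mod 5]
  = 0    [numerator 0, gcd > 1]

0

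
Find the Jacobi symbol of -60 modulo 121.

(-60/121)
  = (61/121)    [-60 ≡ 61 mod 121]
  = (121/61)    [QR: 61 ≡ 1 mod 4, sign kept]
  = (60/61)    [121 ≡ 60 mod 61]
  = (15/61)    [61 ≡ 5 mod 8 ⇒ (2/61)^2 = +1]
  = (61/15)    [QR: 61 ≡ 1 mod 4, sign kept]
  = (1/15)    [61 ≡ 1 mod 15]
  = 1    [(1/15) = 1]

1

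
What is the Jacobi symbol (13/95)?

(13/95)
  = (95/13)    [QR: 13 ≡ 1 mod 4, sign kept]
  = (4/13)    [95 ≡ 4 mod 13]
  = (1/13)    [13 ≡ 5 mod 8 ⇒ (2/13)^2 = +1]
  = 1    [(1/13) = 1]

1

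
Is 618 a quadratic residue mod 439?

no

Reduce the numerator: 618 ≡ 179 (mod 439), so (618|439) = (179|439).
Both 179 ≡ 3 and 439 ≡ 3 (mod 4), so reciprocity gives (179|439) = -(439|179). Reduce: 439 ≡ 81 (mod 179). Now have -(81|179).
81 ≡ 1 (mod 4), so quadratic reciprocity gives (81|179) = (179|81). Reduce: 179 ≡ 17 (mod 81). Now have -(17|81).
17 ≡ 1 (mod 4), so quadratic reciprocity gives (17|81) = (81|17). Reduce: 81 ≡ 13 (mod 17). Now have -(13|17).
13 ≡ 1 (mod 4), so quadratic reciprocity gives (13|17) = (17|13). Reduce: 17 ≡ 4 (mod 13). Now have -(4|13).
Factor out 2: 4 = 2^2. Since 13 ≡ 5 (mod 8), (2|13) = -1, and (2|13)^2 = +1. Now have -(1|13).
(1|13) = 1. Collecting the sign factors: -1.
(618|439) = -1, and 439 is prime, so 618 is not a quadratic residue mod 439.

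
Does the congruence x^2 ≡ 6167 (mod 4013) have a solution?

yes

(6167|4013)
  = (2154|4013)    [6167 ≡ 2154 mod 4013]
  = -(1077|4013)    [4013 ≡ 5 mod 8 ⇒ (2|4013) = -1]
  = -(4013|1077)    [QR: 1077 ≡ 1 mod 4, sign kept]
  = -(782|1077)    [4013 ≡ 782 mod 1077]
  = (391|1077)    [1077 ≡ 5 mod 8 ⇒ (2|1077) = -1]
  = (1077|391)    [QR: 1077 ≡ 1 mod 4, sign kept]
  = (295|391)    [1077 ≡ 295 mod 391]
  = -(391|295)    [QR: both ≡ 3 mod 4, sign flips]
  = -(96|295)    [391 ≡ 96 mod 295]
  = -(3|295)    [295 ≡ 7 mod 8 ⇒ (2|295)^5 = +1]
  = (295|3)    [QR: both ≡ 3 mod 4, sign flips]
  = (1|3)    [295 ≡ 1 mod 3]
  = 1    [(1|3) = 1]
(6167|4013) = 1, and 4013 is prime, so 6167 is a quadratic residue mod 4013.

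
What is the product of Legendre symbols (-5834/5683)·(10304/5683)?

1

By multiplicativity, (-5834·10304/5683) = (-5834/5683)·(10304/5683).
First factor (-5834/5683):
Reduce the numerator: -5834 ≡ 5532 (mod 5683), so (-5834/5683) = (5532/5683).
Factor out 2: 5532 = 2^2·1383. Since 5683 ≡ 3 (mod 8), (2/5683) = -1, and (2/5683)^2 = +1. Now have (1383/5683).
Both 1383 ≡ 3 and 5683 ≡ 3 (mod 4), so reciprocity gives (1383/5683) = -(5683/1383). Reduce: 5683 ≡ 151 (mod 1383). Now have -(151/1383).
Both 151 ≡ 3 and 1383 ≡ 3 (mod 4), so reciprocity gives (151/1383) = -(1383/151). Reduce: 1383 ≡ 24 (mod 151). Now have (24/151).
Factor out 2: 24 = 2^3·3. Since 151 ≡ 7 (mod 8), (2/151) = +1, and (2/151)^3 = +1. Now have (3/151).
Both 3 ≡ 3 and 151 ≡ 3 (mod 4), so reciprocity gives (3/151) = -(151/3). Reduce: 151 ≡ 1 (mod 3). Now have -(1/3).
(1/3) = 1. Collecting the sign factors: -1.
Second factor (10304/5683):
Reduce the numerator: 10304 ≡ 4621 (mod 5683), so (10304/5683) = (4621/5683).
4621 ≡ 1 (mod 4), so quadratic reciprocity gives (4621/5683) = (5683/4621). Reduce: 5683 ≡ 1062 (mod 4621). Now have (1062/4621).
Factor out 2: 1062 = 2·531. Since 4621 ≡ 5 (mod 8), (2/4621) = -1. Now have -(531/4621).
4621 ≡ 1 (mod 4), so quadratic reciprocity gives (531/4621) = (4621/531). Reduce: 4621 ≡ 373 (mod 531). Now have -(373/531).
373 ≡ 1 (mod 4), so quadratic reciprocity gives (373/531) = (531/373). Reduce: 531 ≡ 158 (mod 373). Now have -(158/373).
Factor out 2: 158 = 2·79. Since 373 ≡ 5 (mod 8), (2/373) = -1. Now have (79/373).
373 ≡ 1 (mod 4), so quadratic reciprocity gives (79/373) = (373/79). Reduce: 373 ≡ 57 (mod 79). Now have (57/79).
57 ≡ 1 (mod 4), so quadratic reciprocity gives (57/79) = (79/57). Reduce: 79 ≡ 22 (mod 57). Now have (22/57).
Factor out 2: 22 = 2·11. Since 57 ≡ 1 (mod 8), (2/57) = +1. Now have (11/57).
57 ≡ 1 (mod 4), so quadratic reciprocity gives (11/57) = (57/11). Reduce: 57 ≡ 2 (mod 11). Now have (2/11).
Factor out 2: 2 = 2. Since 11 ≡ 3 (mod 8), (2/11) = -1. Now have -(1/11).
(1/11) = 1. Collecting the sign factors: -1.
Product: (-1)·(-1) = 1.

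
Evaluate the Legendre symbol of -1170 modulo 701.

-1

Reduce the numerator: -1170 ≡ 232 (mod 701), so (-1170 / 701) = (232 / 701).
Factor out 2: 232 = 2^3·29. Since 701 ≡ 5 (mod 8), (2 / 701) = -1, and (2 / 701)^3 = -1. Now have -(29 / 701).
29 ≡ 1 (mod 4), so quadratic reciprocity gives (29 / 701) = (701 / 29). Reduce: 701 ≡ 5 (mod 29). Now have -(5 / 29).
5 ≡ 1 (mod 4), so quadratic reciprocity gives (5 / 29) = (29 / 5). Reduce: 29 ≡ 4 (mod 5). Now have -(4 / 5).
Factor out 2: 4 = 2^2. Since 5 ≡ 5 (mod 8), (2 / 5) = -1, and (2 / 5)^2 = +1. Now have -(1 / 5).
(1 / 5) = 1. Collecting the sign factors: -1.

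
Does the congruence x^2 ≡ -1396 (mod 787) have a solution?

(-1396/787)
  = (178/787)    [-1396 ≡ 178 mod 787]
  = -(89/787)    [787 ≡ 3 mod 8 ⇒ (2/787) = -1]
  = -(787/89)    [QR: 89 ≡ 1 mod 4, sign kept]
  = -(75/89)    [787 ≡ 75 mod 89]
  = -(89/75)    [QR: 89 ≡ 1 mod 4, sign kept]
  = -(14/75)    [89 ≡ 14 mod 75]
  = (7/75)    [75 ≡ 3 mod 8 ⇒ (2/75) = -1]
  = -(75/7)    [QR: both ≡ 3 mod 4, sign flips]
  = -(5/7)    [75 ≡ 5 mod 7]
  = -(7/5)    [QR: 5 ≡ 1 mod 4, sign kept]
  = -(2/5)    [7 ≡ 2 mod 5]
  = (1/5)    [5 ≡ 5 mod 8 ⇒ (2/5) = -1]
  = 1    [(1/5) = 1]
The Legendre symbol is 1, so x^2 ≡ -1396 (mod 787) has solution.

yes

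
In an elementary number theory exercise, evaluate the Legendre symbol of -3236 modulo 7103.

(-3236 / 7103)
  = -(3236 / 7103)    [7103 ≡ 3 mod 4 ⇒ (-1 / 7103) = -1]
  = -(809 / 7103)    [7103 ≡ 7 mod 8 ⇒ (2 / 7103)^2 = +1]
  = -(7103 / 809)    [QR: 809 ≡ 1 mod 4, sign kept]
  = -(631 / 809)    [7103 ≡ 631 mod 809]
  = -(809 / 631)    [QR: 809 ≡ 1 mod 4, sign kept]
  = -(178 / 631)    [809 ≡ 178 mod 631]
  = -(89 / 631)    [631 ≡ 7 mod 8 ⇒ (2 / 631) = +1]
  = -(631 / 89)    [QR: 89 ≡ 1 mod 4, sign kept]
  = -(8 / 89)    [631 ≡ 8 mod 89]
  = -(1 / 89)    [89 ≡ 1 mod 8 ⇒ (2 / 89)^3 = +1]
  = -1    [(1 / 89) = 1]

-1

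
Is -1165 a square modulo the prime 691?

Pull out -1: (-1165/691) = (-1/691)·(1165/691). Since 691 ≡ 3 (mod 4), (-1/691) = -1. Now have -(1165/691).
Reduce the numerator: 1165 ≡ 474 (mod 691), so (1165/691) = (474/691).
Factor out 2: 474 = 2·237. Since 691 ≡ 3 (mod 8), (2/691) = -1. Now have (237/691).
237 ≡ 1 (mod 4), so quadratic reciprocity gives (237/691) = (691/237). Reduce: 691 ≡ 217 (mod 237). Now have (217/237).
217 ≡ 1 (mod 4), so quadratic reciprocity gives (217/237) = (237/217). Reduce: 237 ≡ 20 (mod 217). Now have (20/217).
Factor out 2: 20 = 2^2·5. Since 217 ≡ 1 (mod 8), (2/217) = +1, and (2/217)^2 = +1. Now have (5/217).
5 ≡ 1 (mod 4), so quadratic reciprocity gives (5/217) = (217/5). Reduce: 217 ≡ 2 (mod 5). Now have (2/5).
Factor out 2: 2 = 2. Since 5 ≡ 5 (mod 8), (2/5) = -1. Now have -(1/5).
(1/5) = 1. Collecting the sign factors: -1.
(-1165/691) = -1, and 691 is prime, so -1165 is not a quadratic residue mod 691.

no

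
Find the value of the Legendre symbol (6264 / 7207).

1

(6264 / 7207)
  = (783 / 7207)    [7207 ≡ 7 mod 8 ⇒ (2 / 7207)^3 = +1]
  = -(7207 / 783)    [QR: both ≡ 3 mod 4, sign flips]
  = -(160 / 783)    [7207 ≡ 160 mod 783]
  = -(5 / 783)    [783 ≡ 7 mod 8 ⇒ (2 / 783)^5 = +1]
  = -(783 / 5)    [QR: 5 ≡ 1 mod 4, sign kept]
  = -(3 / 5)    [783 ≡ 3 mod 5]
  = -(5 / 3)    [QR: 5 ≡ 1 mod 4, sign kept]
  = -(2 / 3)    [5 ≡ 2 mod 3]
  = (1 / 3)    [3 ≡ 3 mod 8 ⇒ (2 / 3) = -1]
  = 1    [(1 / 3) = 1]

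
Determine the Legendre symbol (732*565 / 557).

-1

By multiplicativity, (732·565 / 557) = (732 / 557)·(565 / 557).
First factor (732 / 557):
(732 / 557)
  = (175 / 557)    [732 ≡ 175 mod 557]
  = (557 / 175)    [QR: 557 ≡ 1 mod 4, sign kept]
  = (32 / 175)    [557 ≡ 32 mod 175]
  = (1 / 175)    [175 ≡ 7 mod 8 ⇒ (2 / 175)^5 = +1]
  = 1    [(1 / 175) = 1]
Second factor (565 / 557):
(565 / 557)
  = (8 / 557)    [565 ≡ 8 mod 557]
  = -(1 / 557)    [557 ≡ 5 mod 8 ⇒ (2 / 557)^3 = -1]
  = -1    [(1 / 557) = 1]
Product: (1)·(-1) = -1.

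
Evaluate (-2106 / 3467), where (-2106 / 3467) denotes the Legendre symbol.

Pull out -1: (-2106 / 3467) = (-1 / 3467)·(2106 / 3467). Since 3467 ≡ 3 (mod 4), (-1 / 3467) = -1. Now have -(2106 / 3467).
Factor out 2: 2106 = 2·1053. Since 3467 ≡ 3 (mod 8), (2 / 3467) = -1. Now have (1053 / 3467).
1053 ≡ 1 (mod 4), so quadratic reciprocity gives (1053 / 3467) = (3467 / 1053). Reduce: 3467 ≡ 308 (mod 1053). Now have (308 / 1053).
Factor out 2: 308 = 2^2·77. Since 1053 ≡ 5 (mod 8), (2 / 1053) = -1, and (2 / 1053)^2 = +1. Now have (77 / 1053).
77 ≡ 1 (mod 4), so quadratic reciprocity gives (77 / 1053) = (1053 / 77). Reduce: 1053 ≡ 52 (mod 77). Now have (52 / 77).
Factor out 2: 52 = 2^2·13. Since 77 ≡ 5 (mod 8), (2 / 77) = -1, and (2 / 77)^2 = +1. Now have (13 / 77).
13 ≡ 1 (mod 4), so quadratic reciprocity gives (13 / 77) = (77 / 13). Reduce: 77 ≡ 12 (mod 13). Now have (12 / 13).
Factor out 2: 12 = 2^2·3. Since 13 ≡ 5 (mod 8), (2 / 13) = -1, and (2 / 13)^2 = +1. Now have (3 / 13).
13 ≡ 1 (mod 4), so quadratic reciprocity gives (3 / 13) = (13 / 3). Reduce: 13 ≡ 1 (mod 3). Now have (1 / 3).
(1 / 3) = 1. Collecting the sign factors: 1.

1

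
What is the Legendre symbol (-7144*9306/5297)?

1

By multiplicativity, (-7144·9306/5297) = (-7144/5297)·(9306/5297).
First factor (-7144/5297):
(-7144/5297)
  = (3450/5297)    [-7144 ≡ 3450 mod 5297]
  = (1725/5297)    [5297 ≡ 1 mod 8 ⇒ (2/5297) = +1]
  = (5297/1725)    [QR: 1725 ≡ 1 mod 4, sign kept]
  = (122/1725)    [5297 ≡ 122 mod 1725]
  = -(61/1725)    [1725 ≡ 5 mod 8 ⇒ (2/1725) = -1]
  = -(1725/61)    [QR: 61 ≡ 1 mod 4, sign kept]
  = -(17/61)    [1725 ≡ 17 mod 61]
  = -(61/17)    [QR: 17 ≡ 1 mod 4, sign kept]
  = -(10/17)    [61 ≡ 10 mod 17]
  = -(5/17)    [17 ≡ 1 mod 8 ⇒ (2/17) = +1]
  = -(17/5)    [QR: 5 ≡ 1 mod 4, sign kept]
  = -(2/5)    [17 ≡ 2 mod 5]
  = (1/5)    [5 ≡ 5 mod 8 ⇒ (2/5) = -1]
  = 1    [(1/5) = 1]
Second factor (9306/5297):
(9306/5297)
  = (4009/5297)    [9306 ≡ 4009 mod 5297]
  = (5297/4009)    [QR: 4009 ≡ 1 mod 4, sign kept]
  = (1288/4009)    [5297 ≡ 1288 mod 4009]
  = (161/4009)    [4009 ≡ 1 mod 8 ⇒ (2/4009)^3 = +1]
  = (4009/161)    [QR: 161 ≡ 1 mod 4, sign kept]
  = (145/161)    [4009 ≡ 145 mod 161]
  = (161/145)    [QR: 145 ≡ 1 mod 4, sign kept]
  = (16/145)    [161 ≡ 16 mod 145]
  = (1/145)    [145 ≡ 1 mod 8 ⇒ (2/145)^4 = +1]
  = 1    [(1/145) = 1]
Product: (1)·(1) = 1.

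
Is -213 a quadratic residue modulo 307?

Reduce the numerator: -213 ≡ 94 (mod 307), so (-213/307) = (94/307).
Factor out 2: 94 = 2·47. Since 307 ≡ 3 (mod 8), (2/307) = -1. Now have -(47/307).
Both 47 ≡ 3 and 307 ≡ 3 (mod 4), so reciprocity gives (47/307) = -(307/47). Reduce: 307 ≡ 25 (mod 47). Now have (25/47).
25 ≡ 1 (mod 4), so quadratic reciprocity gives (25/47) = (47/25). Reduce: 47 ≡ 22 (mod 25). Now have (22/25).
Factor out 2: 22 = 2·11. Since 25 ≡ 1 (mod 8), (2/25) = +1. Now have (11/25).
25 ≡ 1 (mod 4), so quadratic reciprocity gives (11/25) = (25/11). Reduce: 25 ≡ 3 (mod 11). Now have (3/11).
Both 3 ≡ 3 and 11 ≡ 3 (mod 4), so reciprocity gives (3/11) = -(11/3). Reduce: 11 ≡ 2 (mod 3). Now have -(2/3).
Factor out 2: 2 = 2. Since 3 ≡ 3 (mod 8), (2/3) = -1. Now have (1/3).
(1/3) = 1. Collecting the sign factors: 1.
The Legendre symbol is 1, so x^2 ≡ -213 (mod 307) has solution.

yes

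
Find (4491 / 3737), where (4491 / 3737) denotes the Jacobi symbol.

-1

Reduce the numerator: 4491 ≡ 754 (mod 3737), so (4491 / 3737) = (754 / 3737).
Factor out 2: 754 = 2·377. Since 3737 ≡ 1 (mod 8), (2 / 3737) = +1. Now have (377 / 3737).
377 ≡ 1 (mod 4), so quadratic reciprocity gives (377 / 3737) = (3737 / 377). Reduce: 3737 ≡ 344 (mod 377). Now have (344 / 377).
Factor out 2: 344 = 2^3·43. Since 377 ≡ 1 (mod 8), (2 / 377) = +1, and (2 / 377)^3 = +1. Now have (43 / 377).
377 ≡ 1 (mod 4), so quadratic reciprocity gives (43 / 377) = (377 / 43). Reduce: 377 ≡ 33 (mod 43). Now have (33 / 43).
33 ≡ 1 (mod 4), so quadratic reciprocity gives (33 / 43) = (43 / 33). Reduce: 43 ≡ 10 (mod 33). Now have (10 / 33).
Factor out 2: 10 = 2·5. Since 33 ≡ 1 (mod 8), (2 / 33) = +1. Now have (5 / 33).
5 ≡ 1 (mod 4), so quadratic reciprocity gives (5 / 33) = (33 / 5). Reduce: 33 ≡ 3 (mod 5). Now have (3 / 5).
5 ≡ 1 (mod 4), so quadratic reciprocity gives (3 / 5) = (5 / 3). Reduce: 5 ≡ 2 (mod 3). Now have (2 / 3).
Factor out 2: 2 = 2. Since 3 ≡ 3 (mod 8), (2 / 3) = -1. Now have -(1 / 3).
(1 / 3) = 1. Collecting the sign factors: -1.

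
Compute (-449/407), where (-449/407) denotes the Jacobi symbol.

Reduce the numerator: -449 ≡ 365 (mod 407), so (-449/407) = (365/407).
365 ≡ 1 (mod 4), so quadratic reciprocity gives (365/407) = (407/365). Reduce: 407 ≡ 42 (mod 365). Now have (42/365).
Factor out 2: 42 = 2·21. Since 365 ≡ 5 (mod 8), (2/365) = -1. Now have -(21/365).
21 ≡ 1 (mod 4), so quadratic reciprocity gives (21/365) = (365/21). Reduce: 365 ≡ 8 (mod 21). Now have -(8/21).
Factor out 2: 8 = 2^3. Since 21 ≡ 5 (mod 8), (2/21) = -1, and (2/21)^3 = -1. Now have (1/21).
(1/21) = 1. Collecting the sign factors: 1.

1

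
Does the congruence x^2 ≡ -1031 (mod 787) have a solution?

Reduce the numerator: -1031 ≡ 543 (mod 787), so (-1031|787) = (543|787).
Both 543 ≡ 3 and 787 ≡ 3 (mod 4), so reciprocity gives (543|787) = -(787|543). Reduce: 787 ≡ 244 (mod 543). Now have -(244|543).
Factor out 2: 244 = 2^2·61. Since 543 ≡ 7 (mod 8), (2|543) = +1, and (2|543)^2 = +1. Now have -(61|543).
61 ≡ 1 (mod 4), so quadratic reciprocity gives (61|543) = (543|61). Reduce: 543 ≡ 55 (mod 61). Now have -(55|61).
61 ≡ 1 (mod 4), so quadratic reciprocity gives (55|61) = (61|55). Reduce: 61 ≡ 6 (mod 55). Now have -(6|55).
Factor out 2: 6 = 2·3. Since 55 ≡ 7 (mod 8), (2|55) = +1. Now have -(3|55).
Both 3 ≡ 3 and 55 ≡ 3 (mod 4), so reciprocity gives (3|55) = -(55|3). Reduce: 55 ≡ 1 (mod 3). Now have (1|3).
(1|3) = 1. Collecting the sign factors: 1.
The Legendre symbol is 1, so x^2 ≡ -1031 (mod 787) has solution.

yes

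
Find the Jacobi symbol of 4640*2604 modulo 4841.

1

By multiplicativity, (4640·2604 / 4841) = (4640 / 4841)·(2604 / 4841).
First factor (4640 / 4841):
Factor out 2: 4640 = 2^5·145. Since 4841 ≡ 1 (mod 8), (2 / 4841) = +1, and (2 / 4841)^5 = +1. Now have (145 / 4841).
145 ≡ 1 (mod 4), so quadratic reciprocity gives (145 / 4841) = (4841 / 145). Reduce: 4841 ≡ 56 (mod 145). Now have (56 / 145).
Factor out 2: 56 = 2^3·7. Since 145 ≡ 1 (mod 8), (2 / 145) = +1, and (2 / 145)^3 = +1. Now have (7 / 145).
145 ≡ 1 (mod 4), so quadratic reciprocity gives (7 / 145) = (145 / 7). Reduce: 145 ≡ 5 (mod 7). Now have (5 / 7).
5 ≡ 1 (mod 4), so quadratic reciprocity gives (5 / 7) = (7 / 5). Reduce: 7 ≡ 2 (mod 5). Now have (2 / 5).
Factor out 2: 2 = 2. Since 5 ≡ 5 (mod 8), (2 / 5) = -1. Now have -(1 / 5).
(1 / 5) = 1. Collecting the sign factors: -1.
Second factor (2604 / 4841):
Factor out 2: 2604 = 2^2·651. Since 4841 ≡ 1 (mod 8), (2 / 4841) = +1, and (2 / 4841)^2 = +1. Now have (651 / 4841).
4841 ≡ 1 (mod 4), so quadratic reciprocity gives (651 / 4841) = (4841 / 651). Reduce: 4841 ≡ 284 (mod 651). Now have (284 / 651).
Factor out 2: 284 = 2^2·71. Since 651 ≡ 3 (mod 8), (2 / 651) = -1, and (2 / 651)^2 = +1. Now have (71 / 651).
Both 71 ≡ 3 and 651 ≡ 3 (mod 4), so reciprocity gives (71 / 651) = -(651 / 71). Reduce: 651 ≡ 12 (mod 71). Now have -(12 / 71).
Factor out 2: 12 = 2^2·3. Since 71 ≡ 7 (mod 8), (2 / 71) = +1, and (2 / 71)^2 = +1. Now have -(3 / 71).
Both 3 ≡ 3 and 71 ≡ 3 (mod 4), so reciprocity gives (3 / 71) = -(71 / 3). Reduce: 71 ≡ 2 (mod 3). Now have (2 / 3).
Factor out 2: 2 = 2. Since 3 ≡ 3 (mod 8), (2 / 3) = -1. Now have -(1 / 3).
(1 / 3) = 1. Collecting the sign factors: -1.
Product: (-1)·(-1) = 1.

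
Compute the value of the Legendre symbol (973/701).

(973/701)
  = (272/701)    [973 ≡ 272 mod 701]
  = (17/701)    [701 ≡ 5 mod 8 ⇒ (2/701)^4 = +1]
  = (701/17)    [QR: 17 ≡ 1 mod 4, sign kept]
  = (4/17)    [701 ≡ 4 mod 17]
  = (1/17)    [17 ≡ 1 mod 8 ⇒ (2/17)^2 = +1]
  = 1    [(1/17) = 1]

1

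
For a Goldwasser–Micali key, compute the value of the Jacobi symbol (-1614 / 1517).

Pull out -1: (-1614 / 1517) = (-1 / 1517)·(1614 / 1517). Since 1517 ≡ 1 (mod 4), (-1 / 1517) = +1. Now have (1614 / 1517).
Reduce the numerator: 1614 ≡ 97 (mod 1517), so (1614 / 1517) = (97 / 1517).
97 ≡ 1 (mod 4), so quadratic reciprocity gives (97 / 1517) = (1517 / 97). Reduce: 1517 ≡ 62 (mod 97). Now have (62 / 97).
Factor out 2: 62 = 2·31. Since 97 ≡ 1 (mod 8), (2 / 97) = +1. Now have (31 / 97).
97 ≡ 1 (mod 4), so quadratic reciprocity gives (31 / 97) = (97 / 31). Reduce: 97 ≡ 4 (mod 31). Now have (4 / 31).
Factor out 2: 4 = 2^2. Since 31 ≡ 7 (mod 8), (2 / 31) = +1, and (2 / 31)^2 = +1. Now have (1 / 31).
(1 / 31) = 1. Collecting the sign factors: 1.

1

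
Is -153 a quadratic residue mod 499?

yes

Reduce the numerator: -153 ≡ 346 (mod 499), so (-153/499) = (346/499).
Factor out 2: 346 = 2·173. Since 499 ≡ 3 (mod 8), (2/499) = -1. Now have -(173/499).
173 ≡ 1 (mod 4), so quadratic reciprocity gives (173/499) = (499/173). Reduce: 499 ≡ 153 (mod 173). Now have -(153/173).
153 ≡ 1 (mod 4), so quadratic reciprocity gives (153/173) = (173/153). Reduce: 173 ≡ 20 (mod 153). Now have -(20/153).
Factor out 2: 20 = 2^2·5. Since 153 ≡ 1 (mod 8), (2/153) = +1, and (2/153)^2 = +1. Now have -(5/153).
5 ≡ 1 (mod 4), so quadratic reciprocity gives (5/153) = (153/5). Reduce: 153 ≡ 3 (mod 5). Now have -(3/5).
5 ≡ 1 (mod 4), so quadratic reciprocity gives (3/5) = (5/3). Reduce: 5 ≡ 2 (mod 3). Now have -(2/3).
Factor out 2: 2 = 2. Since 3 ≡ 3 (mod 8), (2/3) = -1. Now have (1/3).
(1/3) = 1. Collecting the sign factors: 1.
The Legendre symbol is 1, so x^2 ≡ -153 (mod 499) has solution.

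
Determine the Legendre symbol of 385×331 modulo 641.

-1

By multiplicativity, (385·331/641) = (385/641)·(331/641).
First factor (385/641):
385 ≡ 1 (mod 4), so quadratic reciprocity gives (385/641) = (641/385). Reduce: 641 ≡ 256 (mod 385). Now have (256/385).
Factor out 2: 256 = 2^8. Since 385 ≡ 1 (mod 8), (2/385) = +1, and (2/385)^8 = +1. Now have (1/385).
(1/385) = 1. Collecting the sign factors: 1.
Second factor (331/641):
641 ≡ 1 (mod 4), so quadratic reciprocity gives (331/641) = (641/331). Reduce: 641 ≡ 310 (mod 331). Now have (310/331).
Factor out 2: 310 = 2·155. Since 331 ≡ 3 (mod 8), (2/331) = -1. Now have -(155/331).
Both 155 ≡ 3 and 331 ≡ 3 (mod 4), so reciprocity gives (155/331) = -(331/155). Reduce: 331 ≡ 21 (mod 155). Now have (21/155).
21 ≡ 1 (mod 4), so quadratic reciprocity gives (21/155) = (155/21). Reduce: 155 ≡ 8 (mod 21). Now have (8/21).
Factor out 2: 8 = 2^3. Since 21 ≡ 5 (mod 8), (2/21) = -1, and (2/21)^3 = -1. Now have -(1/21).
(1/21) = 1. Collecting the sign factors: -1.
Product: (1)·(-1) = -1.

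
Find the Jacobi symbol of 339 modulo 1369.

(339/1369)
  = (1369/339)    [QR: 1369 ≡ 1 mod 4, sign kept]
  = (13/339)    [1369 ≡ 13 mod 339]
  = (339/13)    [QR: 13 ≡ 1 mod 4, sign kept]
  = (1/13)    [339 ≡ 1 mod 13]
  = 1    [(1/13) = 1]

1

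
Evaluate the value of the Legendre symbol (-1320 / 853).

Reduce the numerator: -1320 ≡ 386 (mod 853), so (-1320 / 853) = (386 / 853).
Factor out 2: 386 = 2·193. Since 853 ≡ 5 (mod 8), (2 / 853) = -1. Now have -(193 / 853).
193 ≡ 1 (mod 4), so quadratic reciprocity gives (193 / 853) = (853 / 193). Reduce: 853 ≡ 81 (mod 193). Now have -(81 / 193).
81 ≡ 1 (mod 4), so quadratic reciprocity gives (81 / 193) = (193 / 81). Reduce: 193 ≡ 31 (mod 81). Now have -(31 / 81).
81 ≡ 1 (mod 4), so quadratic reciprocity gives (31 / 81) = (81 / 31). Reduce: 81 ≡ 19 (mod 31). Now have -(19 / 31).
Both 19 ≡ 3 and 31 ≡ 3 (mod 4), so reciprocity gives (19 / 31) = -(31 / 19). Reduce: 31 ≡ 12 (mod 19). Now have (12 / 19).
Factor out 2: 12 = 2^2·3. Since 19 ≡ 3 (mod 8), (2 / 19) = -1, and (2 / 19)^2 = +1. Now have (3 / 19).
Both 3 ≡ 3 and 19 ≡ 3 (mod 4), so reciprocity gives (3 / 19) = -(19 / 3). Reduce: 19 ≡ 1 (mod 3). Now have -(1 / 3).
(1 / 3) = 1. Collecting the sign factors: -1.

-1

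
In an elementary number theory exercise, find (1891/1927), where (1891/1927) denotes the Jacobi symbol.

-1

Both 1891 ≡ 3 and 1927 ≡ 3 (mod 4), so reciprocity gives (1891/1927) = -(1927/1891). Reduce: 1927 ≡ 36 (mod 1891). Now have -(36/1891).
Factor out 2: 36 = 2^2·9. Since 1891 ≡ 3 (mod 8), (2/1891) = -1, and (2/1891)^2 = +1. Now have -(9/1891).
9 ≡ 1 (mod 4), so quadratic reciprocity gives (9/1891) = (1891/9). Reduce: 1891 ≡ 1 (mod 9). Now have -(1/9).
(1/9) = 1. Collecting the sign factors: -1.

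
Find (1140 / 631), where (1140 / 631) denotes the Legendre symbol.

Reduce the numerator: 1140 ≡ 509 (mod 631), so (1140 / 631) = (509 / 631).
509 ≡ 1 (mod 4), so quadratic reciprocity gives (509 / 631) = (631 / 509). Reduce: 631 ≡ 122 (mod 509). Now have (122 / 509).
Factor out 2: 122 = 2·61. Since 509 ≡ 5 (mod 8), (2 / 509) = -1. Now have -(61 / 509).
61 ≡ 1 (mod 4), so quadratic reciprocity gives (61 / 509) = (509 / 61). Reduce: 509 ≡ 21 (mod 61). Now have -(21 / 61).
21 ≡ 1 (mod 4), so quadratic reciprocity gives (21 / 61) = (61 / 21). Reduce: 61 ≡ 19 (mod 21). Now have -(19 / 21).
21 ≡ 1 (mod 4), so quadratic reciprocity gives (19 / 21) = (21 / 19). Reduce: 21 ≡ 2 (mod 19). Now have -(2 / 19).
Factor out 2: 2 = 2. Since 19 ≡ 3 (mod 8), (2 / 19) = -1. Now have (1 / 19).
(1 / 19) = 1. Collecting the sign factors: 1.

1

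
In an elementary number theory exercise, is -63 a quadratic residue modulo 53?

yes

Reduce the numerator: -63 ≡ 43 (mod 53), so (-63|53) = (43|53).
53 ≡ 1 (mod 4), so quadratic reciprocity gives (43|53) = (53|43). Reduce: 53 ≡ 10 (mod 43). Now have (10|43).
Factor out 2: 10 = 2·5. Since 43 ≡ 3 (mod 8), (2|43) = -1. Now have -(5|43).
5 ≡ 1 (mod 4), so quadratic reciprocity gives (5|43) = (43|5). Reduce: 43 ≡ 3 (mod 5). Now have -(3|5).
5 ≡ 1 (mod 4), so quadratic reciprocity gives (3|5) = (5|3). Reduce: 5 ≡ 2 (mod 3). Now have -(2|3).
Factor out 2: 2 = 2. Since 3 ≡ 3 (mod 8), (2|3) = -1. Now have (1|3).
(1|3) = 1. Collecting the sign factors: 1.
The Legendre symbol is 1, so x^2 ≡ -63 (mod 53) has solution.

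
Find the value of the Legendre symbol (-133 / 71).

Reduce the numerator: -133 ≡ 9 (mod 71), so (-133 / 71) = (9 / 71).
9 ≡ 1 (mod 4), so quadratic reciprocity gives (9 / 71) = (71 / 9). Reduce: 71 ≡ 8 (mod 9). Now have (8 / 9).
Factor out 2: 8 = 2^3. Since 9 ≡ 1 (mod 8), (2 / 9) = +1, and (2 / 9)^3 = +1. Now have (1 / 9).
(1 / 9) = 1. Collecting the sign factors: 1.

1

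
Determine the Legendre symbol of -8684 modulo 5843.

1

(-8684|5843)
  = (3002|5843)    [-8684 ≡ 3002 mod 5843]
  = -(1501|5843)    [5843 ≡ 3 mod 8 ⇒ (2|5843) = -1]
  = -(5843|1501)    [QR: 1501 ≡ 1 mod 4, sign kept]
  = -(1340|1501)    [5843 ≡ 1340 mod 1501]
  = -(335|1501)    [1501 ≡ 5 mod 8 ⇒ (2|1501)^2 = +1]
  = -(1501|335)    [QR: 1501 ≡ 1 mod 4, sign kept]
  = -(161|335)    [1501 ≡ 161 mod 335]
  = -(335|161)    [QR: 161 ≡ 1 mod 4, sign kept]
  = -(13|161)    [335 ≡ 13 mod 161]
  = -(161|13)    [QR: 13 ≡ 1 mod 4, sign kept]
  = -(5|13)    [161 ≡ 5 mod 13]
  = -(13|5)    [QR: 5 ≡ 1 mod 4, sign kept]
  = -(3|5)    [13 ≡ 3 mod 5]
  = -(5|3)    [QR: 5 ≡ 1 mod 4, sign kept]
  = -(2|3)    [5 ≡ 2 mod 3]
  = (1|3)    [3 ≡ 3 mod 8 ⇒ (2|3) = -1]
  = 1    [(1|3) = 1]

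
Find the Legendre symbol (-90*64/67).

By multiplicativity, (-90·64/67) = (-90/67)·(64/67).
First factor (-90/67):
(-90/67)
  = (44/67)    [-90 ≡ 44 mod 67]
  = (11/67)    [67 ≡ 3 mod 8 ⇒ (2/67)^2 = +1]
  = -(67/11)    [QR: both ≡ 3 mod 4, sign flips]
  = -(1/11)    [67 ≡ 1 mod 11]
  = -1    [(1/11) = 1]
Second factor (64/67):
(64/67)
  = (1/67)    [67 ≡ 3 mod 8 ⇒ (2/67)^6 = +1]
  = 1    [(1/67) = 1]
Product: (-1)·(1) = -1.

-1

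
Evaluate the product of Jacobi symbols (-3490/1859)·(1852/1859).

-1

By multiplicativity, (-3490·1852/1859) = (-3490/1859)·(1852/1859).
First factor (-3490/1859):
Reduce the numerator: -3490 ≡ 228 (mod 1859), so (-3490/1859) = (228/1859).
Factor out 2: 228 = 2^2·57. Since 1859 ≡ 3 (mod 8), (2/1859) = -1, and (2/1859)^2 = +1. Now have (57/1859).
57 ≡ 1 (mod 4), so quadratic reciprocity gives (57/1859) = (1859/57). Reduce: 1859 ≡ 35 (mod 57). Now have (35/57).
57 ≡ 1 (mod 4), so quadratic reciprocity gives (35/57) = (57/35). Reduce: 57 ≡ 22 (mod 35). Now have (22/35).
Factor out 2: 22 = 2·11. Since 35 ≡ 3 (mod 8), (2/35) = -1. Now have -(11/35).
Both 11 ≡ 3 and 35 ≡ 3 (mod 4), so reciprocity gives (11/35) = -(35/11). Reduce: 35 ≡ 2 (mod 11). Now have (2/11).
Factor out 2: 2 = 2. Since 11 ≡ 3 (mod 8), (2/11) = -1. Now have -(1/11).
(1/11) = 1. Collecting the sign factors: -1.
Second factor (1852/1859):
Factor out 2: 1852 = 2^2·463. Since 1859 ≡ 3 (mod 8), (2/1859) = -1, and (2/1859)^2 = +1. Now have (463/1859).
Both 463 ≡ 3 and 1859 ≡ 3 (mod 4), so reciprocity gives (463/1859) = -(1859/463). Reduce: 1859 ≡ 7 (mod 463). Now have -(7/463).
Both 7 ≡ 3 and 463 ≡ 3 (mod 4), so reciprocity gives (7/463) = -(463/7). Reduce: 463 ≡ 1 (mod 7). Now have (1/7).
(1/7) = 1. Collecting the sign factors: 1.
Product: (-1)·(1) = -1.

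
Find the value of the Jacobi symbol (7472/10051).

1

Factor out 2: 7472 = 2^4·467. Since 10051 ≡ 3 (mod 8), (2/10051) = -1, and (2/10051)^4 = +1. Now have (467/10051).
Both 467 ≡ 3 and 10051 ≡ 3 (mod 4), so reciprocity gives (467/10051) = -(10051/467). Reduce: 10051 ≡ 244 (mod 467). Now have -(244/467).
Factor out 2: 244 = 2^2·61. Since 467 ≡ 3 (mod 8), (2/467) = -1, and (2/467)^2 = +1. Now have -(61/467).
61 ≡ 1 (mod 4), so quadratic reciprocity gives (61/467) = (467/61). Reduce: 467 ≡ 40 (mod 61). Now have -(40/61).
Factor out 2: 40 = 2^3·5. Since 61 ≡ 5 (mod 8), (2/61) = -1, and (2/61)^3 = -1. Now have (5/61).
5 ≡ 1 (mod 4), so quadratic reciprocity gives (5/61) = (61/5). Reduce: 61 ≡ 1 (mod 5). Now have (1/5).
(1/5) = 1. Collecting the sign factors: 1.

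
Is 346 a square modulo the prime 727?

(346/727)
  = (173/727)    [727 ≡ 7 mod 8 ⇒ (2/727) = +1]
  = (727/173)    [QR: 173 ≡ 1 mod 4, sign kept]
  = (35/173)    [727 ≡ 35 mod 173]
  = (173/35)    [QR: 173 ≡ 1 mod 4, sign kept]
  = (33/35)    [173 ≡ 33 mod 35]
  = (35/33)    [QR: 33 ≡ 1 mod 4, sign kept]
  = (2/33)    [35 ≡ 2 mod 33]
  = (1/33)    [33 ≡ 1 mod 8 ⇒ (2/33) = +1]
  = 1    [(1/33) = 1]
The Legendre symbol is 1, so x^2 ≡ 346 (mod 727) has solution.

yes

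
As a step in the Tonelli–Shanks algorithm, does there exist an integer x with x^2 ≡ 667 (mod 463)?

no

(667|463)
  = (204|463)    [667 ≡ 204 mod 463]
  = (51|463)    [463 ≡ 7 mod 8 ⇒ (2|463)^2 = +1]
  = -(463|51)    [QR: both ≡ 3 mod 4, sign flips]
  = -(4|51)    [463 ≡ 4 mod 51]
  = -(1|51)    [51 ≡ 3 mod 8 ⇒ (2|51)^2 = +1]
  = -1    [(1|51) = 1]
The Legendre symbol is -1, so x^2 ≡ 667 (mod 463) has no solution.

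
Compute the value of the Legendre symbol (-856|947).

1

Reduce the numerator: -856 ≡ 91 (mod 947), so (-856|947) = (91|947).
Both 91 ≡ 3 and 947 ≡ 3 (mod 4), so reciprocity gives (91|947) = -(947|91). Reduce: 947 ≡ 37 (mod 91). Now have -(37|91).
37 ≡ 1 (mod 4), so quadratic reciprocity gives (37|91) = (91|37). Reduce: 91 ≡ 17 (mod 37). Now have -(17|37).
17 ≡ 1 (mod 4), so quadratic reciprocity gives (17|37) = (37|17). Reduce: 37 ≡ 3 (mod 17). Now have -(3|17).
17 ≡ 1 (mod 4), so quadratic reciprocity gives (3|17) = (17|3). Reduce: 17 ≡ 2 (mod 3). Now have -(2|3).
Factor out 2: 2 = 2. Since 3 ≡ 3 (mod 8), (2|3) = -1. Now have (1|3).
(1|3) = 1. Collecting the sign factors: 1.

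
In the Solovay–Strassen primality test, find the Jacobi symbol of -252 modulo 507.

0

(-252/507)
  = (255/507)    [-252 ≡ 255 mod 507]
  = -(507/255)    [QR: both ≡ 3 mod 4, sign flips]
  = -(252/255)    [507 ≡ 252 mod 255]
  = -(63/255)    [255 ≡ 7 mod 8 ⇒ (2/255)^2 = +1]
  = (255/63)    [QR: both ≡ 3 mod 4, sign flips]
  = (3/63)    [255 ≡ 3 mod 63]
  = -(63/3)    [QR: both ≡ 3 mod 4, sign flips]
  = -(0/3)    [63 ≡ 0 mod 3]
  = 0    [numerator 0, gcd > 1]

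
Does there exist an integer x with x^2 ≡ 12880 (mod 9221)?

no

Reduce the numerator: 12880 ≡ 3659 (mod 9221), so (12880/9221) = (3659/9221).
9221 ≡ 1 (mod 4), so quadratic reciprocity gives (3659/9221) = (9221/3659). Reduce: 9221 ≡ 1903 (mod 3659). Now have (1903/3659).
Both 1903 ≡ 3 and 3659 ≡ 3 (mod 4), so reciprocity gives (1903/3659) = -(3659/1903). Reduce: 3659 ≡ 1756 (mod 1903). Now have -(1756/1903).
Factor out 2: 1756 = 2^2·439. Since 1903 ≡ 7 (mod 8), (2/1903) = +1, and (2/1903)^2 = +1. Now have -(439/1903).
Both 439 ≡ 3 and 1903 ≡ 3 (mod 4), so reciprocity gives (439/1903) = -(1903/439). Reduce: 1903 ≡ 147 (mod 439). Now have (147/439).
Both 147 ≡ 3 and 439 ≡ 3 (mod 4), so reciprocity gives (147/439) = -(439/147). Reduce: 439 ≡ 145 (mod 147). Now have -(145/147).
145 ≡ 1 (mod 4), so quadratic reciprocity gives (145/147) = (147/145). Reduce: 147 ≡ 2 (mod 145). Now have -(2/145).
Factor out 2: 2 = 2. Since 145 ≡ 1 (mod 8), (2/145) = +1. Now have -(1/145).
(1/145) = 1. Collecting the sign factors: -1.
The Legendre symbol is -1, so x^2 ≡ 12880 (mod 9221) has no solution.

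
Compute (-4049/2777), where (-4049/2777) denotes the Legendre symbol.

(-4049/2777)
  = (4049/2777)    [2777 ≡ 1 mod 4 ⇒ (-1/2777) = +1]
  = (1272/2777)    [4049 ≡ 1272 mod 2777]
  = (159/2777)    [2777 ≡ 1 mod 8 ⇒ (2/2777)^3 = +1]
  = (2777/159)    [QR: 2777 ≡ 1 mod 4, sign kept]
  = (74/159)    [2777 ≡ 74 mod 159]
  = (37/159)    [159 ≡ 7 mod 8 ⇒ (2/159) = +1]
  = (159/37)    [QR: 37 ≡ 1 mod 4, sign kept]
  = (11/37)    [159 ≡ 11 mod 37]
  = (37/11)    [QR: 37 ≡ 1 mod 4, sign kept]
  = (4/11)    [37 ≡ 4 mod 11]
  = (1/11)    [11 ≡ 3 mod 8 ⇒ (2/11)^2 = +1]
  = 1    [(1/11) = 1]

1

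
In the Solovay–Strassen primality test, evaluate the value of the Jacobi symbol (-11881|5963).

-1

(-11881|5963)
  = -(11881|5963)    [5963 ≡ 3 mod 4 ⇒ (-1|5963) = -1]
  = -(5918|5963)    [11881 ≡ 5918 mod 5963]
  = (2959|5963)    [5963 ≡ 3 mod 8 ⇒ (2|5963) = -1]
  = -(5963|2959)    [QR: both ≡ 3 mod 4, sign flips]
  = -(45|2959)    [5963 ≡ 45 mod 2959]
  = -(2959|45)    [QR: 45 ≡ 1 mod 4, sign kept]
  = -(34|45)    [2959 ≡ 34 mod 45]
  = (17|45)    [45 ≡ 5 mod 8 ⇒ (2|45) = -1]
  = (45|17)    [QR: 17 ≡ 1 mod 4, sign kept]
  = (11|17)    [45 ≡ 11 mod 17]
  = (17|11)    [QR: 17 ≡ 1 mod 4, sign kept]
  = (6|11)    [17 ≡ 6 mod 11]
  = -(3|11)    [11 ≡ 3 mod 8 ⇒ (2|11) = -1]
  = (11|3)    [QR: both ≡ 3 mod 4, sign flips]
  = (2|3)    [11 ≡ 2 mod 3]
  = -(1|3)    [3 ≡ 3 mod 8 ⇒ (2|3) = -1]
  = -1    [(1|3) = 1]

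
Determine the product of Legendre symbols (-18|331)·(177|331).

1

By multiplicativity, (-18·177|331) = (-18|331)·(177|331).
First factor (-18|331):
(-18|331)
  = -(18|331)    [331 ≡ 3 mod 4 ⇒ (-1|331) = -1]
  = (9|331)    [331 ≡ 3 mod 8 ⇒ (2|331) = -1]
  = (331|9)    [QR: 9 ≡ 1 mod 4, sign kept]
  = (7|9)    [331 ≡ 7 mod 9]
  = (9|7)    [QR: 9 ≡ 1 mod 4, sign kept]
  = (2|7)    [9 ≡ 2 mod 7]
  = (1|7)    [7 ≡ 7 mod 8 ⇒ (2|7) = +1]
  = 1    [(1|7) = 1]
Second factor (177|331):
(177|331)
  = (331|177)    [QR: 177 ≡ 1 mod 4, sign kept]
  = (154|177)    [331 ≡ 154 mod 177]
  = (77|177)    [177 ≡ 1 mod 8 ⇒ (2|177) = +1]
  = (177|77)    [QR: 77 ≡ 1 mod 4, sign kept]
  = (23|77)    [177 ≡ 23 mod 77]
  = (77|23)    [QR: 77 ≡ 1 mod 4, sign kept]
  = (8|23)    [77 ≡ 8 mod 23]
  = (1|23)    [23 ≡ 7 mod 8 ⇒ (2|23)^3 = +1]
  = 1    [(1|23) = 1]
Product: (1)·(1) = 1.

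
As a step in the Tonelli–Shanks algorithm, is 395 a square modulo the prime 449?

(395/449)
  = (449/395)    [QR: 449 ≡ 1 mod 4, sign kept]
  = (54/395)    [449 ≡ 54 mod 395]
  = -(27/395)    [395 ≡ 3 mod 8 ⇒ (2/395) = -1]
  = (395/27)    [QR: both ≡ 3 mod 4, sign flips]
  = (17/27)    [395 ≡ 17 mod 27]
  = (27/17)    [QR: 17 ≡ 1 mod 4, sign kept]
  = (10/17)    [27 ≡ 10 mod 17]
  = (5/17)    [17 ≡ 1 mod 8 ⇒ (2/17) = +1]
  = (17/5)    [QR: 5 ≡ 1 mod 4, sign kept]
  = (2/5)    [17 ≡ 2 mod 5]
  = -(1/5)    [5 ≡ 5 mod 8 ⇒ (2/5) = -1]
  = -1    [(1/5) = 1]
(395/449) = -1, and 449 is prime, so 395 is not a quadratic residue mod 449.

no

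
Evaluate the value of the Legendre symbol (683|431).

-1

Reduce the numerator: 683 ≡ 252 (mod 431), so (683|431) = (252|431).
Factor out 2: 252 = 2^2·63. Since 431 ≡ 7 (mod 8), (2|431) = +1, and (2|431)^2 = +1. Now have (63|431).
Both 63 ≡ 3 and 431 ≡ 3 (mod 4), so reciprocity gives (63|431) = -(431|63). Reduce: 431 ≡ 53 (mod 63). Now have -(53|63).
53 ≡ 1 (mod 4), so quadratic reciprocity gives (53|63) = (63|53). Reduce: 63 ≡ 10 (mod 53). Now have -(10|53).
Factor out 2: 10 = 2·5. Since 53 ≡ 5 (mod 8), (2|53) = -1. Now have (5|53).
5 ≡ 1 (mod 4), so quadratic reciprocity gives (5|53) = (53|5). Reduce: 53 ≡ 3 (mod 5). Now have (3|5).
5 ≡ 1 (mod 4), so quadratic reciprocity gives (3|5) = (5|3). Reduce: 5 ≡ 2 (mod 3). Now have (2|3).
Factor out 2: 2 = 2. Since 3 ≡ 3 (mod 8), (2|3) = -1. Now have -(1|3).
(1|3) = 1. Collecting the sign factors: -1.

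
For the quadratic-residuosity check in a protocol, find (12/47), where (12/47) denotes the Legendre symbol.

Factor out 2: 12 = 2^2·3. Since 47 ≡ 7 (mod 8), (2/47) = +1, and (2/47)^2 = +1. Now have (3/47).
Both 3 ≡ 3 and 47 ≡ 3 (mod 4), so reciprocity gives (3/47) = -(47/3). Reduce: 47 ≡ 2 (mod 3). Now have -(2/3).
Factor out 2: 2 = 2. Since 3 ≡ 3 (mod 8), (2/3) = -1. Now have (1/3).
(1/3) = 1. Collecting the sign factors: 1.

1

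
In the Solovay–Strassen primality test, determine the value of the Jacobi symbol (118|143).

(118|143)
  = (59|143)    [143 ≡ 7 mod 8 ⇒ (2|143) = +1]
  = -(143|59)    [QR: both ≡ 3 mod 4, sign flips]
  = -(25|59)    [143 ≡ 25 mod 59]
  = -(59|25)    [QR: 25 ≡ 1 mod 4, sign kept]
  = -(9|25)    [59 ≡ 9 mod 25]
  = -(25|9)    [QR: 9 ≡ 1 mod 4, sign kept]
  = -(7|9)    [25 ≡ 7 mod 9]
  = -(9|7)    [QR: 9 ≡ 1 mod 4, sign kept]
  = -(2|7)    [9 ≡ 2 mod 7]
  = -(1|7)    [7 ≡ 7 mod 8 ⇒ (2|7) = +1]
  = -1    [(1|7) = 1]

-1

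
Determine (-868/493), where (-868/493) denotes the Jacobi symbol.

(-868/493)
  = (118/493)    [-868 ≡ 118 mod 493]
  = -(59/493)    [493 ≡ 5 mod 8 ⇒ (2/493) = -1]
  = -(493/59)    [QR: 493 ≡ 1 mod 4, sign kept]
  = -(21/59)    [493 ≡ 21 mod 59]
  = -(59/21)    [QR: 21 ≡ 1 mod 4, sign kept]
  = -(17/21)    [59 ≡ 17 mod 21]
  = -(21/17)    [QR: 17 ≡ 1 mod 4, sign kept]
  = -(4/17)    [21 ≡ 4 mod 17]
  = -(1/17)    [17 ≡ 1 mod 8 ⇒ (2/17)^2 = +1]
  = -1    [(1/17) = 1]

-1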